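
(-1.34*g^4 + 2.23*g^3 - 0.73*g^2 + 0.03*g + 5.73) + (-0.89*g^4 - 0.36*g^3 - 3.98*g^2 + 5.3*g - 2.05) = -2.23*g^4 + 1.87*g^3 - 4.71*g^2 + 5.33*g + 3.68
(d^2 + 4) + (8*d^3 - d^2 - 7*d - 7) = 8*d^3 - 7*d - 3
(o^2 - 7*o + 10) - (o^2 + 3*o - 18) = 28 - 10*o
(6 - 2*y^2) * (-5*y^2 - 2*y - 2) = 10*y^4 + 4*y^3 - 26*y^2 - 12*y - 12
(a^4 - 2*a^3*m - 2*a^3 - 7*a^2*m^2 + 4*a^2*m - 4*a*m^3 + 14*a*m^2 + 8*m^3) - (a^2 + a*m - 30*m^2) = a^4 - 2*a^3*m - 2*a^3 - 7*a^2*m^2 + 4*a^2*m - a^2 - 4*a*m^3 + 14*a*m^2 - a*m + 8*m^3 + 30*m^2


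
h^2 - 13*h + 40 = (h - 8)*(h - 5)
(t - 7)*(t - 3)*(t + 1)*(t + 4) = t^4 - 5*t^3 - 25*t^2 + 65*t + 84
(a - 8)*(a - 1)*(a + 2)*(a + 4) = a^4 - 3*a^3 - 38*a^2 - 24*a + 64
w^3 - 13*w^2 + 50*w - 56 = (w - 7)*(w - 4)*(w - 2)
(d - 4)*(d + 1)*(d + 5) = d^3 + 2*d^2 - 19*d - 20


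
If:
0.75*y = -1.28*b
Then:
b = -0.5859375*y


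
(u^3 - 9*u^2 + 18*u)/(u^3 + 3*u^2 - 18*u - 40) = u*(u^2 - 9*u + 18)/(u^3 + 3*u^2 - 18*u - 40)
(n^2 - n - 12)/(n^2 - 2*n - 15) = (n - 4)/(n - 5)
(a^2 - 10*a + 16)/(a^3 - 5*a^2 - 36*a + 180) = (a^2 - 10*a + 16)/(a^3 - 5*a^2 - 36*a + 180)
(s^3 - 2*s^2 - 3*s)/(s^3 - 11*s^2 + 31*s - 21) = s*(s + 1)/(s^2 - 8*s + 7)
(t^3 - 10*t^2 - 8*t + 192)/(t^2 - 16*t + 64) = (t^2 - 2*t - 24)/(t - 8)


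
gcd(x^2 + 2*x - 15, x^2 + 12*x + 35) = x + 5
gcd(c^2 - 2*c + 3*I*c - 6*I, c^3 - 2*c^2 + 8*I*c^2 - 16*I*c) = c - 2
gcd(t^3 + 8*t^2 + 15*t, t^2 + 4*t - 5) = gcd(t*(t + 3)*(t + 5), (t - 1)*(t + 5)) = t + 5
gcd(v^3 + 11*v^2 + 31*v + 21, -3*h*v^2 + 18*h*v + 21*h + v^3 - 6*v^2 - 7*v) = v + 1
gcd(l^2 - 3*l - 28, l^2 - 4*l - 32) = l + 4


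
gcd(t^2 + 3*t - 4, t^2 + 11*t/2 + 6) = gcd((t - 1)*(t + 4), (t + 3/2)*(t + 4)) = t + 4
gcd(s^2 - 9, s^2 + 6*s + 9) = s + 3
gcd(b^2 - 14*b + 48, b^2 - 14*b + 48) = b^2 - 14*b + 48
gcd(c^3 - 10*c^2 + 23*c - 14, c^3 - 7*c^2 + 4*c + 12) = c - 2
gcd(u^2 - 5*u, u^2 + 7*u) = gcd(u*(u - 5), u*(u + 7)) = u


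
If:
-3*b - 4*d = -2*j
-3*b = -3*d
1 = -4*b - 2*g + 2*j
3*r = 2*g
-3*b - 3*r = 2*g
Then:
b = 2/9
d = 2/9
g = -1/6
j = 7/9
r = -1/9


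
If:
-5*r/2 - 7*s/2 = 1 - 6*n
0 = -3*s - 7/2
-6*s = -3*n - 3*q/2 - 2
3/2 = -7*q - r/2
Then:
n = -2393/768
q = 89/384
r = -1199/192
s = -7/6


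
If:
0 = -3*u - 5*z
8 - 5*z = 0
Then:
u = -8/3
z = 8/5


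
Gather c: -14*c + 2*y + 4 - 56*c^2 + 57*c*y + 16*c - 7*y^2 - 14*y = -56*c^2 + c*(57*y + 2) - 7*y^2 - 12*y + 4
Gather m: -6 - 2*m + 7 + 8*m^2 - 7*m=8*m^2 - 9*m + 1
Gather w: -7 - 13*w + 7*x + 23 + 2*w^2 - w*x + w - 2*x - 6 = 2*w^2 + w*(-x - 12) + 5*x + 10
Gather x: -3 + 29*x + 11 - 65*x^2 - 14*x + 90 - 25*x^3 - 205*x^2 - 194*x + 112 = -25*x^3 - 270*x^2 - 179*x + 210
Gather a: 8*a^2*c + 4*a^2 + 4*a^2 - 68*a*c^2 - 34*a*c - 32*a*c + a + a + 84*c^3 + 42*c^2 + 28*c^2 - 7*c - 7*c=a^2*(8*c + 8) + a*(-68*c^2 - 66*c + 2) + 84*c^3 + 70*c^2 - 14*c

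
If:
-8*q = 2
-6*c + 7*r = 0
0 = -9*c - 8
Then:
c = -8/9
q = -1/4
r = -16/21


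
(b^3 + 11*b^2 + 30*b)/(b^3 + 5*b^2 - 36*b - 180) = b/(b - 6)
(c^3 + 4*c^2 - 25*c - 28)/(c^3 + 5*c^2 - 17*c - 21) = (c - 4)/(c - 3)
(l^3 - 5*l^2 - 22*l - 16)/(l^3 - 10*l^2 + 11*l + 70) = (l^2 - 7*l - 8)/(l^2 - 12*l + 35)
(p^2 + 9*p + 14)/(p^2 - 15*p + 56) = (p^2 + 9*p + 14)/(p^2 - 15*p + 56)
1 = 1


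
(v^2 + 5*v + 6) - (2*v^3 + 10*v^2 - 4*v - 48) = -2*v^3 - 9*v^2 + 9*v + 54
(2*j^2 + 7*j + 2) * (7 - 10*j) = -20*j^3 - 56*j^2 + 29*j + 14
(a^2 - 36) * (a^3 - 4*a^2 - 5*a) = a^5 - 4*a^4 - 41*a^3 + 144*a^2 + 180*a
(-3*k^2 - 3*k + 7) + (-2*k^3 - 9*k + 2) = -2*k^3 - 3*k^2 - 12*k + 9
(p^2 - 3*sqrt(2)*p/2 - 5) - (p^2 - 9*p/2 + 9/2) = -3*sqrt(2)*p/2 + 9*p/2 - 19/2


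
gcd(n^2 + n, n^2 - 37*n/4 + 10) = 1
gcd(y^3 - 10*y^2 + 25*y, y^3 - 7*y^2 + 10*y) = y^2 - 5*y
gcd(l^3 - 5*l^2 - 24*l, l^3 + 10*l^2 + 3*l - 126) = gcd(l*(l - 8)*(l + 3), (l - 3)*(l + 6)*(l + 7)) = 1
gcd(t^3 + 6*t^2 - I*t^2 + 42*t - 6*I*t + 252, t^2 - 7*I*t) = t - 7*I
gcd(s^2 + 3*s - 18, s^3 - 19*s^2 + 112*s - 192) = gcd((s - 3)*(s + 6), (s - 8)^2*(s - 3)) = s - 3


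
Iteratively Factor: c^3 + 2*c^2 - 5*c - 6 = (c - 2)*(c^2 + 4*c + 3) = (c - 2)*(c + 3)*(c + 1)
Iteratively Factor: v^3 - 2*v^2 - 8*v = (v + 2)*(v^2 - 4*v) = v*(v + 2)*(v - 4)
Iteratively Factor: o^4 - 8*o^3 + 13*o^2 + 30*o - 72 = (o - 3)*(o^3 - 5*o^2 - 2*o + 24) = (o - 3)*(o + 2)*(o^2 - 7*o + 12) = (o - 3)^2*(o + 2)*(o - 4)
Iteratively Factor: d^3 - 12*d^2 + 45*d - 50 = (d - 5)*(d^2 - 7*d + 10) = (d - 5)*(d - 2)*(d - 5)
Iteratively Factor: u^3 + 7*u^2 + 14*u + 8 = (u + 1)*(u^2 + 6*u + 8) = (u + 1)*(u + 2)*(u + 4)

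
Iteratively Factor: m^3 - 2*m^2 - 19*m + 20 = (m - 1)*(m^2 - m - 20) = (m - 5)*(m - 1)*(m + 4)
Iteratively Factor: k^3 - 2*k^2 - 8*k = (k + 2)*(k^2 - 4*k) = (k - 4)*(k + 2)*(k)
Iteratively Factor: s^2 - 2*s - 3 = (s + 1)*(s - 3)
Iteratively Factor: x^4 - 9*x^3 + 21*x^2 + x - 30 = (x - 3)*(x^3 - 6*x^2 + 3*x + 10) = (x - 5)*(x - 3)*(x^2 - x - 2) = (x - 5)*(x - 3)*(x + 1)*(x - 2)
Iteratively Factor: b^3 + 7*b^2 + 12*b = (b)*(b^2 + 7*b + 12) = b*(b + 4)*(b + 3)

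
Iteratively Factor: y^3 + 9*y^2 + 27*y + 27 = (y + 3)*(y^2 + 6*y + 9) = (y + 3)^2*(y + 3)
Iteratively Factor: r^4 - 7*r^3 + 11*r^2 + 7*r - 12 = (r + 1)*(r^3 - 8*r^2 + 19*r - 12) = (r - 1)*(r + 1)*(r^2 - 7*r + 12) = (r - 4)*(r - 1)*(r + 1)*(r - 3)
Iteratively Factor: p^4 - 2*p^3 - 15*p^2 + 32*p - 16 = (p + 4)*(p^3 - 6*p^2 + 9*p - 4) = (p - 1)*(p + 4)*(p^2 - 5*p + 4) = (p - 1)^2*(p + 4)*(p - 4)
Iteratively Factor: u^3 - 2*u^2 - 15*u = (u - 5)*(u^2 + 3*u) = (u - 5)*(u + 3)*(u)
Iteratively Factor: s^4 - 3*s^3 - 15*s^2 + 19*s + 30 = (s + 3)*(s^3 - 6*s^2 + 3*s + 10) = (s + 1)*(s + 3)*(s^2 - 7*s + 10) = (s - 5)*(s + 1)*(s + 3)*(s - 2)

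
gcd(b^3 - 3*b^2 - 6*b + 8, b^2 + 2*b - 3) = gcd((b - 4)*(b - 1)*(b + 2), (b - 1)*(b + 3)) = b - 1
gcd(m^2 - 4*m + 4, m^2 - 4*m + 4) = m^2 - 4*m + 4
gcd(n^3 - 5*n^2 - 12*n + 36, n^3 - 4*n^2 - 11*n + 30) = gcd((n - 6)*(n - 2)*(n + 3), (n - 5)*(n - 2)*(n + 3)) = n^2 + n - 6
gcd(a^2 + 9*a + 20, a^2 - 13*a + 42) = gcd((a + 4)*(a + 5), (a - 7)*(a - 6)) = 1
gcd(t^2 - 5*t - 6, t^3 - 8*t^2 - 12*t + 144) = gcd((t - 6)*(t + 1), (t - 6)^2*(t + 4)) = t - 6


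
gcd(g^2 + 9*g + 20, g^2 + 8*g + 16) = g + 4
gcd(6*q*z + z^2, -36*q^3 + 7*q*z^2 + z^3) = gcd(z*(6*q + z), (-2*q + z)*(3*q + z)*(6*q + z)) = 6*q + z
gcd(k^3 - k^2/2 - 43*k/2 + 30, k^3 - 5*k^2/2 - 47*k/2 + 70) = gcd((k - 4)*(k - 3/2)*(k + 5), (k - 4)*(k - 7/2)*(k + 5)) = k^2 + k - 20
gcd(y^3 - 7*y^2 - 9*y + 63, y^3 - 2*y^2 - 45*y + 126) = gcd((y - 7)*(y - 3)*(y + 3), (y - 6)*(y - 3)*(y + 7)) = y - 3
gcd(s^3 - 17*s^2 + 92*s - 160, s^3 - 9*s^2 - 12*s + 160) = s^2 - 13*s + 40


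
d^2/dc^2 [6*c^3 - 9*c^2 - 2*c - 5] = 36*c - 18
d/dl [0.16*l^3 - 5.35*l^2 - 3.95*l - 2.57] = 0.48*l^2 - 10.7*l - 3.95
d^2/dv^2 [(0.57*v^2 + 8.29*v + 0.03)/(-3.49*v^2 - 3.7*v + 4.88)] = (-187.225238*v^3 - 60.4391220000001*v^2 - 849.456228*v - 328.360168)/(42.508549*v^6 + 135.19911*v^5 - 34.982364*v^4 - 327.43964*v^3 + 48.9151679999999*v^2 + 264.33984*v - 116.214272)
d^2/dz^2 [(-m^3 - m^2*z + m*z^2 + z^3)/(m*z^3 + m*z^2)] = 2*(-6*m^3*z^2 - 8*m^3*z - 3*m^3 - 3*m^2*z^3 - 3*m^2*z^2 - m^2*z + m*z^4 - z^4)/(m*z^4*(z^3 + 3*z^2 + 3*z + 1))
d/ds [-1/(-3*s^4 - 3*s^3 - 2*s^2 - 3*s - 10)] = (-12*s^3 - 9*s^2 - 4*s - 3)/(3*s^4 + 3*s^3 + 2*s^2 + 3*s + 10)^2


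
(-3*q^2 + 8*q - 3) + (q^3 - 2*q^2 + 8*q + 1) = q^3 - 5*q^2 + 16*q - 2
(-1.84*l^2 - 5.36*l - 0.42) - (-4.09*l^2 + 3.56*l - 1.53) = 2.25*l^2 - 8.92*l + 1.11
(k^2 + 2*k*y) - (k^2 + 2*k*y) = 0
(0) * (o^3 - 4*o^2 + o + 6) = 0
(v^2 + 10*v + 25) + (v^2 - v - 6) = 2*v^2 + 9*v + 19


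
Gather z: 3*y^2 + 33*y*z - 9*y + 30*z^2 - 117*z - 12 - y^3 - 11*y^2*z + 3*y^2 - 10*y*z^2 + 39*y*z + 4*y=-y^3 + 6*y^2 - 5*y + z^2*(30 - 10*y) + z*(-11*y^2 + 72*y - 117) - 12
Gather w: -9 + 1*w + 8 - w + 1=0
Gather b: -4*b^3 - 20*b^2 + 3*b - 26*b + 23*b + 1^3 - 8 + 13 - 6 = -4*b^3 - 20*b^2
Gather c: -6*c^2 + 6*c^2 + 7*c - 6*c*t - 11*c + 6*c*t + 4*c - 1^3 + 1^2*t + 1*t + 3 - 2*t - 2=0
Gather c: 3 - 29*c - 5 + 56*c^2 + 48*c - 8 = 56*c^2 + 19*c - 10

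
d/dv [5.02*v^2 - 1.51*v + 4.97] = 10.04*v - 1.51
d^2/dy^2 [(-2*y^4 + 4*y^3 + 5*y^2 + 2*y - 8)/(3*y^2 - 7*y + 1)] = 2*(-18*y^6 + 126*y^5 - 312*y^4 + 419*y^3 - 357*y^2 + 498*y - 349)/(27*y^6 - 189*y^5 + 468*y^4 - 469*y^3 + 156*y^2 - 21*y + 1)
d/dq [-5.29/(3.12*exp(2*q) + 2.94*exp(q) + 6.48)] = (33.0096*exp(q) + 15.5526)*exp(q)/(3.12*exp(2*q) + 2.94*exp(q) + 6.48)^2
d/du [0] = 0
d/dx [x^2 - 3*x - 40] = 2*x - 3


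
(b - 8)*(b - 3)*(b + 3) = b^3 - 8*b^2 - 9*b + 72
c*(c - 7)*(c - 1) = c^3 - 8*c^2 + 7*c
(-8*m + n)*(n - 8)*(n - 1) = -8*m*n^2 + 72*m*n - 64*m + n^3 - 9*n^2 + 8*n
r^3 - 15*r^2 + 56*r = r*(r - 8)*(r - 7)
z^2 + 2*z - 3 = (z - 1)*(z + 3)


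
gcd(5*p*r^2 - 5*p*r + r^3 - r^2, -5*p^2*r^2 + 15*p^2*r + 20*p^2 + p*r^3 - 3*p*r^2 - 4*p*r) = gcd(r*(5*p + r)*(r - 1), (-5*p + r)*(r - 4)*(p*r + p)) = 1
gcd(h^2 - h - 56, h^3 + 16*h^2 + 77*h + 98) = h + 7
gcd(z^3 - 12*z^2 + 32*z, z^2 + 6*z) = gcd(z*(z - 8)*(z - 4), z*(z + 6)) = z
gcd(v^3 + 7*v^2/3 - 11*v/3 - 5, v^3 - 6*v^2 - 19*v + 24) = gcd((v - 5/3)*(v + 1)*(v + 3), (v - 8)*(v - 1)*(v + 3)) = v + 3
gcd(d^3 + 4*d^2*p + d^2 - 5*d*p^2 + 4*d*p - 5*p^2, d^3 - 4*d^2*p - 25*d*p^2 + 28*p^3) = -d + p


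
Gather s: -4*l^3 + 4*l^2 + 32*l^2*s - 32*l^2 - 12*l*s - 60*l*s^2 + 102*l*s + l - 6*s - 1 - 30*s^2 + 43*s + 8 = -4*l^3 - 28*l^2 + l + s^2*(-60*l - 30) + s*(32*l^2 + 90*l + 37) + 7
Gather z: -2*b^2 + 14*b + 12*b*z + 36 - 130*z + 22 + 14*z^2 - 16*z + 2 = -2*b^2 + 14*b + 14*z^2 + z*(12*b - 146) + 60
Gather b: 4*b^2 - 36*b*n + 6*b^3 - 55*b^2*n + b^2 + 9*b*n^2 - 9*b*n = 6*b^3 + b^2*(5 - 55*n) + b*(9*n^2 - 45*n)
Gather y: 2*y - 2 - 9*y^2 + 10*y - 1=-9*y^2 + 12*y - 3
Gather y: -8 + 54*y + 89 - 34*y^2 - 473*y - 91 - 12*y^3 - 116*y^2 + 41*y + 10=-12*y^3 - 150*y^2 - 378*y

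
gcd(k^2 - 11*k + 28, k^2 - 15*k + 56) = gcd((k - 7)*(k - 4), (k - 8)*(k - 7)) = k - 7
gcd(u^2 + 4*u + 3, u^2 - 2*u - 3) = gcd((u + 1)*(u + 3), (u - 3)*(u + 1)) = u + 1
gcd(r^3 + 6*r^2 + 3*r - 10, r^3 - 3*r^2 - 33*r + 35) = r^2 + 4*r - 5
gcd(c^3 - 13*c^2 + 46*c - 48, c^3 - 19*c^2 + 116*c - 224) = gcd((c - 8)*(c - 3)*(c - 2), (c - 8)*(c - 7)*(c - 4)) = c - 8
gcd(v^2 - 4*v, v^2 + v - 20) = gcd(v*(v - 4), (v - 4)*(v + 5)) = v - 4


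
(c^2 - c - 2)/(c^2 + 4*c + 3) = (c - 2)/(c + 3)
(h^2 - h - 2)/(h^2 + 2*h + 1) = (h - 2)/(h + 1)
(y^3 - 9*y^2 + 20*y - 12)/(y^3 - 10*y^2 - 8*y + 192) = (y^2 - 3*y + 2)/(y^2 - 4*y - 32)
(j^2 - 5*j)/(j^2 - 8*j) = (j - 5)/(j - 8)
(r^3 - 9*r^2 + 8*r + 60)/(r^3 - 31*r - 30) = (r^2 - 3*r - 10)/(r^2 + 6*r + 5)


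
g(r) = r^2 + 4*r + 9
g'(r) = 2*r + 4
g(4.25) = 44.06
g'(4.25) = 12.50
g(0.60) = 11.76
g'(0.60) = 5.20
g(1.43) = 16.76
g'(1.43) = 6.86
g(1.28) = 15.76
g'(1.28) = 6.56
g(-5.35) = 16.22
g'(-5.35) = -6.70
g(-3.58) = 7.50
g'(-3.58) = -3.16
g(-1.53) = 5.22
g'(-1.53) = 0.94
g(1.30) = 15.89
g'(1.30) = 6.60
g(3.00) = 30.00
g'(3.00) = 10.00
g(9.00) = 126.00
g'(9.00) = 22.00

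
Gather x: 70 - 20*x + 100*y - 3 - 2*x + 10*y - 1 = -22*x + 110*y + 66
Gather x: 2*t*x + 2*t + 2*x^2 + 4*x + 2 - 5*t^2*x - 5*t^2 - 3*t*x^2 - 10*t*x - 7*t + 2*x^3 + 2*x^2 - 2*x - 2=-5*t^2 - 5*t + 2*x^3 + x^2*(4 - 3*t) + x*(-5*t^2 - 8*t + 2)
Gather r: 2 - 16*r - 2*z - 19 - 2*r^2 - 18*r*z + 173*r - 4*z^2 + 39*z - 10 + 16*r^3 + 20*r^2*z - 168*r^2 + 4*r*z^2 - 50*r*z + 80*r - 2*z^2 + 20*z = 16*r^3 + r^2*(20*z - 170) + r*(4*z^2 - 68*z + 237) - 6*z^2 + 57*z - 27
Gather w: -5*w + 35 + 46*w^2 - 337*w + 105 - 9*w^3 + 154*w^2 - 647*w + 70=-9*w^3 + 200*w^2 - 989*w + 210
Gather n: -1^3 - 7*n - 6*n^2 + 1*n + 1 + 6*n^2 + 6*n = 0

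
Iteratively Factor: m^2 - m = (m - 1)*(m)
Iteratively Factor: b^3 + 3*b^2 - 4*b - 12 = (b - 2)*(b^2 + 5*b + 6) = (b - 2)*(b + 2)*(b + 3)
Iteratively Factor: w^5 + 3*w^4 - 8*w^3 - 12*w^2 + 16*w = (w - 1)*(w^4 + 4*w^3 - 4*w^2 - 16*w) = (w - 1)*(w + 2)*(w^3 + 2*w^2 - 8*w) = (w - 1)*(w + 2)*(w + 4)*(w^2 - 2*w) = (w - 2)*(w - 1)*(w + 2)*(w + 4)*(w)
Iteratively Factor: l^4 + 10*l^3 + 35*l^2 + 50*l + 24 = (l + 3)*(l^3 + 7*l^2 + 14*l + 8) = (l + 2)*(l + 3)*(l^2 + 5*l + 4) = (l + 1)*(l + 2)*(l + 3)*(l + 4)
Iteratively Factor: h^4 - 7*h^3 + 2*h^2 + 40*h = (h - 5)*(h^3 - 2*h^2 - 8*h) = h*(h - 5)*(h^2 - 2*h - 8) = h*(h - 5)*(h - 4)*(h + 2)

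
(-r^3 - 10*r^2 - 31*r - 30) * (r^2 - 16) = -r^5 - 10*r^4 - 15*r^3 + 130*r^2 + 496*r + 480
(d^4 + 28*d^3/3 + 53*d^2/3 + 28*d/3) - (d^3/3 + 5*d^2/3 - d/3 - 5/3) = d^4 + 9*d^3 + 16*d^2 + 29*d/3 + 5/3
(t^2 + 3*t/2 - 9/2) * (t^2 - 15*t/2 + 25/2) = t^4 - 6*t^3 - 13*t^2/4 + 105*t/2 - 225/4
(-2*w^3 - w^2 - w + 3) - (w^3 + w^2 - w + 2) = -3*w^3 - 2*w^2 + 1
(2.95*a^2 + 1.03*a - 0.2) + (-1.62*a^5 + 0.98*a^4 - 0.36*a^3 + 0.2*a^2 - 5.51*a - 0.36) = -1.62*a^5 + 0.98*a^4 - 0.36*a^3 + 3.15*a^2 - 4.48*a - 0.56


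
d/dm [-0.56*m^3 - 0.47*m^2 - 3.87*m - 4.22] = -1.68*m^2 - 0.94*m - 3.87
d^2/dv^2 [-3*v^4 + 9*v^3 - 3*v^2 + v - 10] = -36*v^2 + 54*v - 6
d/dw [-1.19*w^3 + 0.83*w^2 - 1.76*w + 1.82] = -3.57*w^2 + 1.66*w - 1.76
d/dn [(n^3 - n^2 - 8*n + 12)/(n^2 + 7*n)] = (n^4 + 14*n^3 + n^2 - 24*n - 84)/(n^2*(n^2 + 14*n + 49))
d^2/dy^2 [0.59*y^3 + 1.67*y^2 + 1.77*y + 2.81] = 3.54*y + 3.34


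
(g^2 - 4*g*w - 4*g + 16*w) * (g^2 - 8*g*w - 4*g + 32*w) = g^4 - 12*g^3*w - 8*g^3 + 32*g^2*w^2 + 96*g^2*w + 16*g^2 - 256*g*w^2 - 192*g*w + 512*w^2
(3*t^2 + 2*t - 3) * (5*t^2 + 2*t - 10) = 15*t^4 + 16*t^3 - 41*t^2 - 26*t + 30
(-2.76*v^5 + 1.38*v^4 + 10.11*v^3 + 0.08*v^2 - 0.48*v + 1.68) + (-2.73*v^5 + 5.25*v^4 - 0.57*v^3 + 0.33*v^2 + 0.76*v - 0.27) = -5.49*v^5 + 6.63*v^4 + 9.54*v^3 + 0.41*v^2 + 0.28*v + 1.41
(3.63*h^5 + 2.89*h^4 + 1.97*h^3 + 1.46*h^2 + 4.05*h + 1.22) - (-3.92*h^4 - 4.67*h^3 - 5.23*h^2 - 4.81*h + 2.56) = 3.63*h^5 + 6.81*h^4 + 6.64*h^3 + 6.69*h^2 + 8.86*h - 1.34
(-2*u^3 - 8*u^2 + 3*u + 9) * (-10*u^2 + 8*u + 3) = 20*u^5 + 64*u^4 - 100*u^3 - 90*u^2 + 81*u + 27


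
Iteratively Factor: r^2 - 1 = (r + 1)*(r - 1)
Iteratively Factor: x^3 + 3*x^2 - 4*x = (x)*(x^2 + 3*x - 4) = x*(x - 1)*(x + 4)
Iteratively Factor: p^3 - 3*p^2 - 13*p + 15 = (p - 5)*(p^2 + 2*p - 3) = (p - 5)*(p + 3)*(p - 1)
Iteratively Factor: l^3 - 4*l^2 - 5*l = (l - 5)*(l^2 + l) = l*(l - 5)*(l + 1)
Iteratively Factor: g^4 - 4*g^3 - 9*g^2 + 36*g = (g + 3)*(g^3 - 7*g^2 + 12*g) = (g - 3)*(g + 3)*(g^2 - 4*g) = g*(g - 3)*(g + 3)*(g - 4)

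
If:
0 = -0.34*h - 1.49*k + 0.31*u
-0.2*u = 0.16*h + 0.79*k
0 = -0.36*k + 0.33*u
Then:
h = 0.00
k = 0.00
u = 0.00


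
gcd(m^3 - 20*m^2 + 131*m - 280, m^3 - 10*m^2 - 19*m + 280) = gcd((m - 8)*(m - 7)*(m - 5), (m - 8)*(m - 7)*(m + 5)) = m^2 - 15*m + 56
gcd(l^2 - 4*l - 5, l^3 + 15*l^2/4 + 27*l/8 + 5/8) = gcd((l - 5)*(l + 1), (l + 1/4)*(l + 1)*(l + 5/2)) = l + 1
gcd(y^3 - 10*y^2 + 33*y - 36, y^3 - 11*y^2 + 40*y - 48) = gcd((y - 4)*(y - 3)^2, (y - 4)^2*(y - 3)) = y^2 - 7*y + 12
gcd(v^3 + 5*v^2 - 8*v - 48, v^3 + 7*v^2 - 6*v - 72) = v^2 + v - 12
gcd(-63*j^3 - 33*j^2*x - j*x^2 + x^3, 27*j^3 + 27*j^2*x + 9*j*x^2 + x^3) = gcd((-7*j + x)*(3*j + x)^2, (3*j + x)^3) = 9*j^2 + 6*j*x + x^2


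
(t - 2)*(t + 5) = t^2 + 3*t - 10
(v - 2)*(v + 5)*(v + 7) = v^3 + 10*v^2 + 11*v - 70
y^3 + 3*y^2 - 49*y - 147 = (y - 7)*(y + 3)*(y + 7)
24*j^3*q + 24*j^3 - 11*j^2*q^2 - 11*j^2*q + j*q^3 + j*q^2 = (-8*j + q)*(-3*j + q)*(j*q + j)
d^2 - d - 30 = (d - 6)*(d + 5)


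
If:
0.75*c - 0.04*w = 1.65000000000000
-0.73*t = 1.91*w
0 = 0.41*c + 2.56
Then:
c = -6.24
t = 414.24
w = -158.32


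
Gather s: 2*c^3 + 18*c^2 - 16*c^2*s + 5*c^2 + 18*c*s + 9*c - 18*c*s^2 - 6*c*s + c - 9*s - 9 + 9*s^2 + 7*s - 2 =2*c^3 + 23*c^2 + 10*c + s^2*(9 - 18*c) + s*(-16*c^2 + 12*c - 2) - 11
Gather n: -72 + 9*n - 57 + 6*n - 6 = 15*n - 135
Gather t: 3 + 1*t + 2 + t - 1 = 2*t + 4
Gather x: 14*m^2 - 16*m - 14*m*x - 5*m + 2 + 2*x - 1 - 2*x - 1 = 14*m^2 - 14*m*x - 21*m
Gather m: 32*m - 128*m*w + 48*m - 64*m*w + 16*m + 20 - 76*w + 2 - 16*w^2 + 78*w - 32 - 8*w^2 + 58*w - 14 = m*(96 - 192*w) - 24*w^2 + 60*w - 24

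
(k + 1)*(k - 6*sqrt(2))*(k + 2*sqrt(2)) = k^3 - 4*sqrt(2)*k^2 + k^2 - 24*k - 4*sqrt(2)*k - 24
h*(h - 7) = h^2 - 7*h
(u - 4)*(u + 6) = u^2 + 2*u - 24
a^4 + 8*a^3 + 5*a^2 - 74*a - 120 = (a - 3)*(a + 2)*(a + 4)*(a + 5)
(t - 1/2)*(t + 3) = t^2 + 5*t/2 - 3/2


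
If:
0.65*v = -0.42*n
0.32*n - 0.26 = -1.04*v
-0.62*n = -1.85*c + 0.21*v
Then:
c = -0.19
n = -0.74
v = 0.48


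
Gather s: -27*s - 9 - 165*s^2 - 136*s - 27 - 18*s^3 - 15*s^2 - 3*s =-18*s^3 - 180*s^2 - 166*s - 36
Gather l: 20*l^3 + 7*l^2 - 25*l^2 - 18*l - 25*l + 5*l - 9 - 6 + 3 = 20*l^3 - 18*l^2 - 38*l - 12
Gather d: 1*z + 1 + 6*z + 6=7*z + 7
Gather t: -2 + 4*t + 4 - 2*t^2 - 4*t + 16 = 18 - 2*t^2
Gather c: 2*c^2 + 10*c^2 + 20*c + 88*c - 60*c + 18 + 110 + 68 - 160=12*c^2 + 48*c + 36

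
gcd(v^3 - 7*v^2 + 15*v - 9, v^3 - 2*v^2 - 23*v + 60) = v - 3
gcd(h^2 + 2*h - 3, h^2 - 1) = h - 1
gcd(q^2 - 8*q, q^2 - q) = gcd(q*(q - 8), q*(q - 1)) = q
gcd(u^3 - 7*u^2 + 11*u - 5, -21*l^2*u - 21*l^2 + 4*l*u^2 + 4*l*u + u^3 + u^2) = 1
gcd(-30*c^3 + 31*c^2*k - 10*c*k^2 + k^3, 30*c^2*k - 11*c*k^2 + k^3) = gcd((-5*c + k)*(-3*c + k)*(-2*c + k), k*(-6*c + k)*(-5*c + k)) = 5*c - k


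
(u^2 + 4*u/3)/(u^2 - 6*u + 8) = u*(3*u + 4)/(3*(u^2 - 6*u + 8))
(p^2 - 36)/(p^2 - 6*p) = (p + 6)/p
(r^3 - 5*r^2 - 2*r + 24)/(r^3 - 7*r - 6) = (r - 4)/(r + 1)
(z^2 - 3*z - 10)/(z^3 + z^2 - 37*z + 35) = (z + 2)/(z^2 + 6*z - 7)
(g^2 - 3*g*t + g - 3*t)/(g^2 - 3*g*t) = (g + 1)/g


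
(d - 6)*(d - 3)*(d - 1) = d^3 - 10*d^2 + 27*d - 18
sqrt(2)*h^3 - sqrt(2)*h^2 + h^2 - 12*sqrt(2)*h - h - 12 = (h - 4)*(h + 3)*(sqrt(2)*h + 1)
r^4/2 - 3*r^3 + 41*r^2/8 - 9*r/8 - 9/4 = (r/2 + 1/4)*(r - 3)*(r - 2)*(r - 3/2)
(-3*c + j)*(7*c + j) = -21*c^2 + 4*c*j + j^2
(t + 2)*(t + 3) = t^2 + 5*t + 6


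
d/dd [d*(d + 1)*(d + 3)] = 3*d^2 + 8*d + 3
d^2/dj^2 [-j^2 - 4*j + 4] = -2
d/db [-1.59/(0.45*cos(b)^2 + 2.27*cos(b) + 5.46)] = -(1.431*cos(b) + 3.6093)*sin(b)/(0.45*cos(b)^2 + 2.27*cos(b) + 5.46)^2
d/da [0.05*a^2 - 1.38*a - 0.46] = 0.1*a - 1.38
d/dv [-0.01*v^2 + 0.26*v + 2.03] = 0.26 - 0.02*v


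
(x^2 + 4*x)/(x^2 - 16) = x/(x - 4)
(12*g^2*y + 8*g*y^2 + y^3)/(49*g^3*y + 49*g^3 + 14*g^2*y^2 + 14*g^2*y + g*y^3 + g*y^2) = y*(12*g^2 + 8*g*y + y^2)/(g*(49*g^2*y + 49*g^2 + 14*g*y^2 + 14*g*y + y^3 + y^2))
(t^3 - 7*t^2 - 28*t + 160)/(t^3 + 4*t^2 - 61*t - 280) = (t - 4)/(t + 7)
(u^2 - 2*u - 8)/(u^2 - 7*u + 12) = (u + 2)/(u - 3)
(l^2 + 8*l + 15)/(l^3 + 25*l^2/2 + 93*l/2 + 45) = 2*(l + 3)/(2*l^2 + 15*l + 18)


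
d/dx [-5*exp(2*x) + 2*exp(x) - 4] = (2 - 10*exp(x))*exp(x)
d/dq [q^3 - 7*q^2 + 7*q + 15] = 3*q^2 - 14*q + 7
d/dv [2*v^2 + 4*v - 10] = 4*v + 4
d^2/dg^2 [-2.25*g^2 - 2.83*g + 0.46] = -4.50000000000000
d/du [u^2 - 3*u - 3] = 2*u - 3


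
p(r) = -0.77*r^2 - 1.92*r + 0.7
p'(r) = -1.54*r - 1.92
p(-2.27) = 1.09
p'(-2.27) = 1.58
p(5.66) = -34.83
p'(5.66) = -10.64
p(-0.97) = 1.84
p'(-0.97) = -0.43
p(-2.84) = -0.06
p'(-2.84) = 2.45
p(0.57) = -0.64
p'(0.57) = -2.80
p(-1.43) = 1.87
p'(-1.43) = 0.28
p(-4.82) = -7.93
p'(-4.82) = 5.50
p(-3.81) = -3.16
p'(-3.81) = 3.95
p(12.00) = -133.22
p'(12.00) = -20.40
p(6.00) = -38.54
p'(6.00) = -11.16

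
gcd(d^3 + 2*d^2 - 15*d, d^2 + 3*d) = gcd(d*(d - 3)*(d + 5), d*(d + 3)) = d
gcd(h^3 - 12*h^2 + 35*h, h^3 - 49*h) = h^2 - 7*h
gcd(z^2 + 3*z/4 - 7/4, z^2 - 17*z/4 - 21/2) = z + 7/4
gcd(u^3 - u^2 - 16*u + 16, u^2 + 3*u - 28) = u - 4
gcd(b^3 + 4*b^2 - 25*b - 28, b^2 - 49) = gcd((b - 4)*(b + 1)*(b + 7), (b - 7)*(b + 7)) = b + 7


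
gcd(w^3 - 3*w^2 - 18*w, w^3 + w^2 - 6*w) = w^2 + 3*w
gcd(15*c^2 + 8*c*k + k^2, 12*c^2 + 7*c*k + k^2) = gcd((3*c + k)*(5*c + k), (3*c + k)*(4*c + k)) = 3*c + k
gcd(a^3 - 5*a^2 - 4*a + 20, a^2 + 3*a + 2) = a + 2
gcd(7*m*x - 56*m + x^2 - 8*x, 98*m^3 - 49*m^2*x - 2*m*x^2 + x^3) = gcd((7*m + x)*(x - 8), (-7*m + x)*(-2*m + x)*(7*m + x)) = 7*m + x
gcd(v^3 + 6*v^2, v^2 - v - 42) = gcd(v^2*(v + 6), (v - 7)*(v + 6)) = v + 6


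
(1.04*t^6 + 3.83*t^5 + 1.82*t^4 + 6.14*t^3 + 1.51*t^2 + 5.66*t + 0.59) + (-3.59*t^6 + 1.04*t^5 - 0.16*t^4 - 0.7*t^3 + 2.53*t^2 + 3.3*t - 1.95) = -2.55*t^6 + 4.87*t^5 + 1.66*t^4 + 5.44*t^3 + 4.04*t^2 + 8.96*t - 1.36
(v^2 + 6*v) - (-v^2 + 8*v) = 2*v^2 - 2*v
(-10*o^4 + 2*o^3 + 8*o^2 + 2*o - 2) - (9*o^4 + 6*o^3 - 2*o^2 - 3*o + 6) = -19*o^4 - 4*o^3 + 10*o^2 + 5*o - 8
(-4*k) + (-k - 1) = -5*k - 1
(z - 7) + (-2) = z - 9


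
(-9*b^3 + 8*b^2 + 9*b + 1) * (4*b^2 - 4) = -36*b^5 + 32*b^4 + 72*b^3 - 28*b^2 - 36*b - 4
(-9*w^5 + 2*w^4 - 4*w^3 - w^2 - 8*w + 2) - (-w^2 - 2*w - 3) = -9*w^5 + 2*w^4 - 4*w^3 - 6*w + 5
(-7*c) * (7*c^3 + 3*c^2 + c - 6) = -49*c^4 - 21*c^3 - 7*c^2 + 42*c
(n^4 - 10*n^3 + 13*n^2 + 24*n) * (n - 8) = n^5 - 18*n^4 + 93*n^3 - 80*n^2 - 192*n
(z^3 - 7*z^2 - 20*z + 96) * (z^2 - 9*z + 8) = z^5 - 16*z^4 + 51*z^3 + 220*z^2 - 1024*z + 768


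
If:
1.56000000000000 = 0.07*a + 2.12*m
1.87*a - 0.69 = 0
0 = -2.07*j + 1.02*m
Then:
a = 0.37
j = 0.36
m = 0.72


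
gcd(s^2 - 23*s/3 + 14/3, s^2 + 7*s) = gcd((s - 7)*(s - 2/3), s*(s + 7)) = 1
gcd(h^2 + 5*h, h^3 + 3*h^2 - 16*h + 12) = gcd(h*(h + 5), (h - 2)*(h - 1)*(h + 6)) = 1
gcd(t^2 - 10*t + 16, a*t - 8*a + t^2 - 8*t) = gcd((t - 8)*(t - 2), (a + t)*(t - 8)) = t - 8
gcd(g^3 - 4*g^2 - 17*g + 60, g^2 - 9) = g - 3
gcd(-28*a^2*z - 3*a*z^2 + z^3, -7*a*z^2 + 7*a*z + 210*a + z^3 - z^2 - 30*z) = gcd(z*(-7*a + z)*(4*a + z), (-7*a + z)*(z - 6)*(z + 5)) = -7*a + z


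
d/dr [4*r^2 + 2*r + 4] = 8*r + 2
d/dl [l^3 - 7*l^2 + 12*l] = 3*l^2 - 14*l + 12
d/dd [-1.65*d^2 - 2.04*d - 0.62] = -3.3*d - 2.04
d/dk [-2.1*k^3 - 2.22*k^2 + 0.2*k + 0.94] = -6.3*k^2 - 4.44*k + 0.2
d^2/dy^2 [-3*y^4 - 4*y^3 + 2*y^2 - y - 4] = -36*y^2 - 24*y + 4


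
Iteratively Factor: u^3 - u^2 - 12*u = (u)*(u^2 - u - 12) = u*(u - 4)*(u + 3)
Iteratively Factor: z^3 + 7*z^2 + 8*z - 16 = (z + 4)*(z^2 + 3*z - 4) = (z + 4)^2*(z - 1)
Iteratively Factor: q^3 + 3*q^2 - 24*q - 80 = (q + 4)*(q^2 - q - 20) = (q - 5)*(q + 4)*(q + 4)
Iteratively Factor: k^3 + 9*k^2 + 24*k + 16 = (k + 1)*(k^2 + 8*k + 16) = (k + 1)*(k + 4)*(k + 4)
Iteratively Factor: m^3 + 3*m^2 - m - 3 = (m + 1)*(m^2 + 2*m - 3) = (m + 1)*(m + 3)*(m - 1)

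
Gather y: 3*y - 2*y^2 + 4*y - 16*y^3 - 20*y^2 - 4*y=-16*y^3 - 22*y^2 + 3*y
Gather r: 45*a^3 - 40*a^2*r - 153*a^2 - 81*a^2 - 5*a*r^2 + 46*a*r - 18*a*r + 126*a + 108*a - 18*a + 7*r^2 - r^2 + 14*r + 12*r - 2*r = 45*a^3 - 234*a^2 + 216*a + r^2*(6 - 5*a) + r*(-40*a^2 + 28*a + 24)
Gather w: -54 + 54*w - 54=54*w - 108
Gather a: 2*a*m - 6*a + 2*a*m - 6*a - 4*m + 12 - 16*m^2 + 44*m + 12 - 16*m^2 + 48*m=a*(4*m - 12) - 32*m^2 + 88*m + 24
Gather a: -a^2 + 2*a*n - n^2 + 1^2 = -a^2 + 2*a*n - n^2 + 1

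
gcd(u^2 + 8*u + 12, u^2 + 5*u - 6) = u + 6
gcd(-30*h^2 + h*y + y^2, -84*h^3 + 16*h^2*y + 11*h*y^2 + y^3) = 6*h + y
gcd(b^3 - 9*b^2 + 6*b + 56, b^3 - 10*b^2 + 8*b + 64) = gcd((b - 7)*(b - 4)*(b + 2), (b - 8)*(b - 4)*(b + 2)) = b^2 - 2*b - 8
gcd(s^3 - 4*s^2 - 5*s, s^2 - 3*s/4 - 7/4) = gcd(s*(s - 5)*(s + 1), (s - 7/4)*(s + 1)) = s + 1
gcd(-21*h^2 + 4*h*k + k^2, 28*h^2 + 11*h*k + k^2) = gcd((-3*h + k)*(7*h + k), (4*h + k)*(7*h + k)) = 7*h + k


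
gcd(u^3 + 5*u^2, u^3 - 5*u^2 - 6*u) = u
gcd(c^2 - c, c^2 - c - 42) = 1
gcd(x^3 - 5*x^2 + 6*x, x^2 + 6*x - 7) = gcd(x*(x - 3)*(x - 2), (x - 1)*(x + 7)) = 1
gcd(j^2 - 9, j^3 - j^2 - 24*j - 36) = j + 3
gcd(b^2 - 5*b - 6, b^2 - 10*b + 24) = b - 6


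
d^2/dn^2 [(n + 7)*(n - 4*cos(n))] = 2*(2*n + 14)*cos(n) + 8*sin(n) + 2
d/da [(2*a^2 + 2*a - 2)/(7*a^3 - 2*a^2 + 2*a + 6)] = 2*(-7*a^4 - 14*a^3 + 25*a^2 + 8*a + 8)/(49*a^6 - 28*a^5 + 32*a^4 + 76*a^3 - 20*a^2 + 24*a + 36)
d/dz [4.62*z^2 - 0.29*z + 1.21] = 9.24*z - 0.29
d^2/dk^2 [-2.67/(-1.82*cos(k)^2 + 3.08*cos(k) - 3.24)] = (-35.376432*(1 - cos(k)^2)^2 + 44.900856*cos(k)^3 + 19.96092*cos(k)^2 - 116.446176*cos(k) + 54.544896)/(1.82*cos(k)^2 - 3.08*cos(k) + 3.24)^3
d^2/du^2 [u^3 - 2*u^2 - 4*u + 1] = 6*u - 4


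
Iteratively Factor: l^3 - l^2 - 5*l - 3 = (l + 1)*(l^2 - 2*l - 3) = (l + 1)^2*(l - 3)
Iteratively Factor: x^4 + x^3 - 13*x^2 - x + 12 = (x - 3)*(x^3 + 4*x^2 - x - 4) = (x - 3)*(x + 4)*(x^2 - 1) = (x - 3)*(x - 1)*(x + 4)*(x + 1)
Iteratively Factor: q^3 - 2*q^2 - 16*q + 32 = (q - 2)*(q^2 - 16) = (q - 2)*(q + 4)*(q - 4)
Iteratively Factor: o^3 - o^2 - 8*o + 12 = (o - 2)*(o^2 + o - 6) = (o - 2)^2*(o + 3)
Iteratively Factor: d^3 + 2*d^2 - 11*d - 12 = (d - 3)*(d^2 + 5*d + 4) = (d - 3)*(d + 1)*(d + 4)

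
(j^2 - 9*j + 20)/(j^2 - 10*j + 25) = (j - 4)/(j - 5)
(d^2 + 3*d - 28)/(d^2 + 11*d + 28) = (d - 4)/(d + 4)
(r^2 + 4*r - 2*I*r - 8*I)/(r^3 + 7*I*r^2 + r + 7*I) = (r^2 + 2*r*(2 - I) - 8*I)/(r^3 + 7*I*r^2 + r + 7*I)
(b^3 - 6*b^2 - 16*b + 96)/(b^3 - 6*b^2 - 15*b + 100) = (b^2 - 10*b + 24)/(b^2 - 10*b + 25)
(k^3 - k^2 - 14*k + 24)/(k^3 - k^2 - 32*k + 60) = (k^2 + k - 12)/(k^2 + k - 30)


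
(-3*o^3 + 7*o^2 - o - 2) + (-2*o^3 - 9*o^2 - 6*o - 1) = -5*o^3 - 2*o^2 - 7*o - 3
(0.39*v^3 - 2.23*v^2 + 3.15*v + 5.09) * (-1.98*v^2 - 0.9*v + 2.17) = -0.7722*v^5 + 4.0644*v^4 - 3.3837*v^3 - 17.7523*v^2 + 2.2545*v + 11.0453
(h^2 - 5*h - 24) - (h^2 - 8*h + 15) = 3*h - 39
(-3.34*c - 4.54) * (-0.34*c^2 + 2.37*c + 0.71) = 1.1356*c^3 - 6.3722*c^2 - 13.1312*c - 3.2234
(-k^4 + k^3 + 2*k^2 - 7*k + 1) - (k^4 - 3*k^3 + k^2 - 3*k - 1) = -2*k^4 + 4*k^3 + k^2 - 4*k + 2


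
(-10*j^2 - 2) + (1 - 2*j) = -10*j^2 - 2*j - 1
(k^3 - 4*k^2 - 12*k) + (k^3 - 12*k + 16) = 2*k^3 - 4*k^2 - 24*k + 16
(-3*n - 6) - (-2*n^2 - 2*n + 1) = 2*n^2 - n - 7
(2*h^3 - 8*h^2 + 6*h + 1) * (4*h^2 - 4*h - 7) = 8*h^5 - 40*h^4 + 42*h^3 + 36*h^2 - 46*h - 7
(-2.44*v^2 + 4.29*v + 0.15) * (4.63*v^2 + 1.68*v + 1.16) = -11.2972*v^4 + 15.7635*v^3 + 5.0713*v^2 + 5.2284*v + 0.174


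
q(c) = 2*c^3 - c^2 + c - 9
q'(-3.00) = 61.00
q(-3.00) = -75.00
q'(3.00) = 49.00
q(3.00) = 39.00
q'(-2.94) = 58.74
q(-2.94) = -71.41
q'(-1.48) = 17.10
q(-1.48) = -19.15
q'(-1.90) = 26.46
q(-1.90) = -28.23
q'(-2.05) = 30.32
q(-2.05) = -32.48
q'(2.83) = 43.39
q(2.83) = 31.15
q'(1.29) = 8.40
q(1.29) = -5.08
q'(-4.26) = 118.41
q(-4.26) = -186.03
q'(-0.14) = 1.40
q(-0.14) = -9.17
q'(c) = 6*c^2 - 2*c + 1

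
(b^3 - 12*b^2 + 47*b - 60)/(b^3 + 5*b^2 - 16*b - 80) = (b^2 - 8*b + 15)/(b^2 + 9*b + 20)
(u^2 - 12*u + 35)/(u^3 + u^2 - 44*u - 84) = (u - 5)/(u^2 + 8*u + 12)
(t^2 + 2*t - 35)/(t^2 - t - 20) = (t + 7)/(t + 4)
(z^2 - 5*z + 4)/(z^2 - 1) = (z - 4)/(z + 1)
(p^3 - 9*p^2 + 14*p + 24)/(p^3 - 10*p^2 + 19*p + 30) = (p - 4)/(p - 5)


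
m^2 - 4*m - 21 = (m - 7)*(m + 3)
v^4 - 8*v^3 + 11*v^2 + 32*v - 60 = (v - 5)*(v - 3)*(v - 2)*(v + 2)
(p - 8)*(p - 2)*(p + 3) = p^3 - 7*p^2 - 14*p + 48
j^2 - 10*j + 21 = (j - 7)*(j - 3)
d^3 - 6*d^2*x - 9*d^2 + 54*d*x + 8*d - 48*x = (d - 8)*(d - 1)*(d - 6*x)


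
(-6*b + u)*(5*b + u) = -30*b^2 - b*u + u^2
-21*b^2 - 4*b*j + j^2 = (-7*b + j)*(3*b + j)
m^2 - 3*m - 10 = (m - 5)*(m + 2)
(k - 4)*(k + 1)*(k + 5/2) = k^3 - k^2/2 - 23*k/2 - 10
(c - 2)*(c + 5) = c^2 + 3*c - 10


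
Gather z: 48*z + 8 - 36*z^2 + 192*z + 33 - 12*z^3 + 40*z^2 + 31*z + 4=-12*z^3 + 4*z^2 + 271*z + 45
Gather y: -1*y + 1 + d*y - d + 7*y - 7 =-d + y*(d + 6) - 6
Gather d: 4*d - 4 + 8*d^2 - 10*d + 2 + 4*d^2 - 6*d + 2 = 12*d^2 - 12*d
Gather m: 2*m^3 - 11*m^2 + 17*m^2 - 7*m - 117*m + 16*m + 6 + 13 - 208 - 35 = 2*m^3 + 6*m^2 - 108*m - 224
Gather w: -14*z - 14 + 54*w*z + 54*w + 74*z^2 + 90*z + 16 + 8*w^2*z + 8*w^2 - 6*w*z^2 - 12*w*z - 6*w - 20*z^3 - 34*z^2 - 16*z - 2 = w^2*(8*z + 8) + w*(-6*z^2 + 42*z + 48) - 20*z^3 + 40*z^2 + 60*z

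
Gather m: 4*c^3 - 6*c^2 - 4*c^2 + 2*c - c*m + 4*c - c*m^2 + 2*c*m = 4*c^3 - 10*c^2 - c*m^2 + c*m + 6*c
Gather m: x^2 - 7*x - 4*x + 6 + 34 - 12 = x^2 - 11*x + 28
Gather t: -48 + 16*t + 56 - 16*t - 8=0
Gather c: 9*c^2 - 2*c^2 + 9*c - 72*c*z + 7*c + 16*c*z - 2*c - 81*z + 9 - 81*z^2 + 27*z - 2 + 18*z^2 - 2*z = 7*c^2 + c*(14 - 56*z) - 63*z^2 - 56*z + 7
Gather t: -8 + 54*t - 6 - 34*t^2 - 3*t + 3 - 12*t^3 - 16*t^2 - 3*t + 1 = -12*t^3 - 50*t^2 + 48*t - 10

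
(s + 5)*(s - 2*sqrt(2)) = s^2 - 2*sqrt(2)*s + 5*s - 10*sqrt(2)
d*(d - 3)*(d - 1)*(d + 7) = d^4 + 3*d^3 - 25*d^2 + 21*d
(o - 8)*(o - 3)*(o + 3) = o^3 - 8*o^2 - 9*o + 72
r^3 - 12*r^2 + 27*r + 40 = (r - 8)*(r - 5)*(r + 1)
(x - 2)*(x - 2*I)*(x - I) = x^3 - 2*x^2 - 3*I*x^2 - 2*x + 6*I*x + 4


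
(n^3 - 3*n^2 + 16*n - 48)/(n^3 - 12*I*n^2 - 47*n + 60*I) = (n^2 + n*(-3 + 4*I) - 12*I)/(n^2 - 8*I*n - 15)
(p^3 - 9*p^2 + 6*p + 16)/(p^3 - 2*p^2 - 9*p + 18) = (p^2 - 7*p - 8)/(p^2 - 9)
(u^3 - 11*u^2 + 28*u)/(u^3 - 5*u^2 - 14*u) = (u - 4)/(u + 2)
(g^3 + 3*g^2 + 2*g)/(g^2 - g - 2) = g*(g + 2)/(g - 2)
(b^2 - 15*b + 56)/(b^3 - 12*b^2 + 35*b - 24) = (b - 7)/(b^2 - 4*b + 3)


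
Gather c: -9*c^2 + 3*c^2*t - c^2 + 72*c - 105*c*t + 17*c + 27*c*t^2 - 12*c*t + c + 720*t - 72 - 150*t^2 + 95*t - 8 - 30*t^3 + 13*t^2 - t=c^2*(3*t - 10) + c*(27*t^2 - 117*t + 90) - 30*t^3 - 137*t^2 + 814*t - 80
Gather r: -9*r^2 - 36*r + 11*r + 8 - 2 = -9*r^2 - 25*r + 6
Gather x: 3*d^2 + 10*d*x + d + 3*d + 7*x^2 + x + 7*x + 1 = 3*d^2 + 4*d + 7*x^2 + x*(10*d + 8) + 1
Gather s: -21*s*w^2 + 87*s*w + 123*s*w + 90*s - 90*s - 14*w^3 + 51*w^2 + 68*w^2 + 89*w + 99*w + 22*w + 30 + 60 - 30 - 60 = s*(-21*w^2 + 210*w) - 14*w^3 + 119*w^2 + 210*w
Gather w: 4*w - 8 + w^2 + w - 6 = w^2 + 5*w - 14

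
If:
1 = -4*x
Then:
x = -1/4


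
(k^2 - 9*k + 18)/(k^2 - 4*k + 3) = (k - 6)/(k - 1)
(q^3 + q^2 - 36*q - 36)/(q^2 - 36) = q + 1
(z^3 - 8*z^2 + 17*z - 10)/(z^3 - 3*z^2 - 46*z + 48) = (z^2 - 7*z + 10)/(z^2 - 2*z - 48)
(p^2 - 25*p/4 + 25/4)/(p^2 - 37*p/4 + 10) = (p - 5)/(p - 8)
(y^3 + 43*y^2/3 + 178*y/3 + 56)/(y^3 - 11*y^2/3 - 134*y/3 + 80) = (3*y^2 + 25*y + 28)/(3*y^2 - 29*y + 40)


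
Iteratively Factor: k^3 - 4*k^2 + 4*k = (k - 2)*(k^2 - 2*k) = (k - 2)^2*(k)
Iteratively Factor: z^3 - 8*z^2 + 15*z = (z - 5)*(z^2 - 3*z) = (z - 5)*(z - 3)*(z)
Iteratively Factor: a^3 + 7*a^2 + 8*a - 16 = (a + 4)*(a^2 + 3*a - 4) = (a - 1)*(a + 4)*(a + 4)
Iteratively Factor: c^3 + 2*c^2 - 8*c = (c + 4)*(c^2 - 2*c) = (c - 2)*(c + 4)*(c)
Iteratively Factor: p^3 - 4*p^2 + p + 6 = (p - 3)*(p^2 - p - 2) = (p - 3)*(p + 1)*(p - 2)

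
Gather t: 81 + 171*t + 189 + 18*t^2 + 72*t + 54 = 18*t^2 + 243*t + 324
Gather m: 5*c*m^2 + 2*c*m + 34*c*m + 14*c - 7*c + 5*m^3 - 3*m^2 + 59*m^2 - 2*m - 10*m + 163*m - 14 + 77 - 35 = 7*c + 5*m^3 + m^2*(5*c + 56) + m*(36*c + 151) + 28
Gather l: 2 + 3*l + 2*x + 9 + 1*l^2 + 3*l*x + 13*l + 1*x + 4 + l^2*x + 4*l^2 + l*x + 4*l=l^2*(x + 5) + l*(4*x + 20) + 3*x + 15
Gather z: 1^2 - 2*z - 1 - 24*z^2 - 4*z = -24*z^2 - 6*z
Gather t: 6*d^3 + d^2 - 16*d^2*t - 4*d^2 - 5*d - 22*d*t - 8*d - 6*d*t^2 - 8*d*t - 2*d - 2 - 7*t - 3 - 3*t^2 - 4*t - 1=6*d^3 - 3*d^2 - 15*d + t^2*(-6*d - 3) + t*(-16*d^2 - 30*d - 11) - 6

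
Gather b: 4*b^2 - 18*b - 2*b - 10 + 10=4*b^2 - 20*b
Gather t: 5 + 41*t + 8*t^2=8*t^2 + 41*t + 5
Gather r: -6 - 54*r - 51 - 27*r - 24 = -81*r - 81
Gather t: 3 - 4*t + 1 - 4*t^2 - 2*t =-4*t^2 - 6*t + 4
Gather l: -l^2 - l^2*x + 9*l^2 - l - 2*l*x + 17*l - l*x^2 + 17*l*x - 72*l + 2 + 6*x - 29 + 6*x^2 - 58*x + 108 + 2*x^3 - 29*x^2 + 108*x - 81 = l^2*(8 - x) + l*(-x^2 + 15*x - 56) + 2*x^3 - 23*x^2 + 56*x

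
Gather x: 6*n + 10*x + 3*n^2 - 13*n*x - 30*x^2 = 3*n^2 + 6*n - 30*x^2 + x*(10 - 13*n)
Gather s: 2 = 2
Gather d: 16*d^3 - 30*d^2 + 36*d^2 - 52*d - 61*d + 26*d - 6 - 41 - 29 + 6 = 16*d^3 + 6*d^2 - 87*d - 70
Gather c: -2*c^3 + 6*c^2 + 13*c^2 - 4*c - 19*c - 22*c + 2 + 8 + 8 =-2*c^3 + 19*c^2 - 45*c + 18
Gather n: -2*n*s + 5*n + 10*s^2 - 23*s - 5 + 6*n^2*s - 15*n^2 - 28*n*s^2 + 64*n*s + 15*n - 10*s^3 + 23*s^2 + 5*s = n^2*(6*s - 15) + n*(-28*s^2 + 62*s + 20) - 10*s^3 + 33*s^2 - 18*s - 5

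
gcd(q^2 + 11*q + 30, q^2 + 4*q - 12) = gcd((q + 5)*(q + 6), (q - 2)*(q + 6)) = q + 6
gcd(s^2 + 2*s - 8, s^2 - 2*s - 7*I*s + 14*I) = s - 2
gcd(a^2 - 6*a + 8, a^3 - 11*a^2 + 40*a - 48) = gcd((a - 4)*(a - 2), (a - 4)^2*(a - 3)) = a - 4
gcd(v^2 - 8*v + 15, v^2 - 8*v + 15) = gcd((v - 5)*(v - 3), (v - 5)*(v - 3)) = v^2 - 8*v + 15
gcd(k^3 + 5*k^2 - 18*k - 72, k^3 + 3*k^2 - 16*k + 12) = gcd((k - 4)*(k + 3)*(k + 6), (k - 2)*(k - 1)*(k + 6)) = k + 6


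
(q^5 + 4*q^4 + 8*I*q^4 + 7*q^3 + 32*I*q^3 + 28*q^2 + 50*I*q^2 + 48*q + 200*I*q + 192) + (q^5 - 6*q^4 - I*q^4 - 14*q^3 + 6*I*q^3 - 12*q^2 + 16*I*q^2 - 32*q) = 2*q^5 - 2*q^4 + 7*I*q^4 - 7*q^3 + 38*I*q^3 + 16*q^2 + 66*I*q^2 + 16*q + 200*I*q + 192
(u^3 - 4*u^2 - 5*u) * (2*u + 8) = 2*u^4 - 42*u^2 - 40*u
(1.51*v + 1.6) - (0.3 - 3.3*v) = 4.81*v + 1.3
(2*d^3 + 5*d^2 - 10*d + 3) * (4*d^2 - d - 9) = 8*d^5 + 18*d^4 - 63*d^3 - 23*d^2 + 87*d - 27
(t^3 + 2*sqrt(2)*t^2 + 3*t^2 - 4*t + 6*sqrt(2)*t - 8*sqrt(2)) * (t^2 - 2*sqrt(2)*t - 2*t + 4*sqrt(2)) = t^5 + t^4 - 18*t^3 + 80*t - 64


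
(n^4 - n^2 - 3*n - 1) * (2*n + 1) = 2*n^5 + n^4 - 2*n^3 - 7*n^2 - 5*n - 1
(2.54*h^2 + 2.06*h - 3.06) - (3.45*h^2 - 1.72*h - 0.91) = -0.91*h^2 + 3.78*h - 2.15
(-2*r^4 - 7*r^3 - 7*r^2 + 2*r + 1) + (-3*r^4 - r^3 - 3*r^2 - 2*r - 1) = -5*r^4 - 8*r^3 - 10*r^2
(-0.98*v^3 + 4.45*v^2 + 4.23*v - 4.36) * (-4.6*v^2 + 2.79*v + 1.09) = 4.508*v^5 - 23.2042*v^4 - 8.1107*v^3 + 36.7082*v^2 - 7.5537*v - 4.7524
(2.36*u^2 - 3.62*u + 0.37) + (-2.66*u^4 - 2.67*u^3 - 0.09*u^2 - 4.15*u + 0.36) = -2.66*u^4 - 2.67*u^3 + 2.27*u^2 - 7.77*u + 0.73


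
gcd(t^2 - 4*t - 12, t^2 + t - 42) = t - 6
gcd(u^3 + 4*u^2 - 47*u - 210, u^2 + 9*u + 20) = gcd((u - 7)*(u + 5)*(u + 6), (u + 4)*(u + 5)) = u + 5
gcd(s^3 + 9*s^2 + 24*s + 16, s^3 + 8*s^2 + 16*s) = s^2 + 8*s + 16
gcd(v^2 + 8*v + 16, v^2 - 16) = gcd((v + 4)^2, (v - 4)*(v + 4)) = v + 4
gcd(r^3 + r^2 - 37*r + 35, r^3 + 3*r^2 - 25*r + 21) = r^2 + 6*r - 7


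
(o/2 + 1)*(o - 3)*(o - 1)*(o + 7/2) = o^4/2 + 3*o^3/4 - 6*o^2 - 23*o/4 + 21/2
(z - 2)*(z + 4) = z^2 + 2*z - 8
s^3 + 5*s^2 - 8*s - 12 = (s - 2)*(s + 1)*(s + 6)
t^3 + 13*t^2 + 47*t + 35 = (t + 1)*(t + 5)*(t + 7)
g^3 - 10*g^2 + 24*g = g*(g - 6)*(g - 4)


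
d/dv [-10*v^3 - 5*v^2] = 10*v*(-3*v - 1)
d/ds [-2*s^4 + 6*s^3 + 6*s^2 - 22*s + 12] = -8*s^3 + 18*s^2 + 12*s - 22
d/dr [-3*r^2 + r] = 1 - 6*r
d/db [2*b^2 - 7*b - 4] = 4*b - 7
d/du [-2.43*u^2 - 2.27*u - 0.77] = -4.86*u - 2.27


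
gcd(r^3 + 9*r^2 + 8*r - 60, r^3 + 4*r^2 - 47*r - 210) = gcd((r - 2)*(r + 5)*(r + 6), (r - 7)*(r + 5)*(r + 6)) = r^2 + 11*r + 30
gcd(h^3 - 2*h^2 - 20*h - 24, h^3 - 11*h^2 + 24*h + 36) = h - 6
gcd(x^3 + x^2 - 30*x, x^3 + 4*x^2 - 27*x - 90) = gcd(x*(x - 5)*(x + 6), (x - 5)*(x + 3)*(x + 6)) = x^2 + x - 30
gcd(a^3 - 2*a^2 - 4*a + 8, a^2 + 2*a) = a + 2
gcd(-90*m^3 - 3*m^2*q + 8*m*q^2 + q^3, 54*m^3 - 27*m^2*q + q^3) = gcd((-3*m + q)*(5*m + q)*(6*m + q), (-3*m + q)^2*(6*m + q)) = -18*m^2 + 3*m*q + q^2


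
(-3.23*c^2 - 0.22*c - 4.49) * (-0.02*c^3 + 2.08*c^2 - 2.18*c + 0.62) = 0.0646*c^5 - 6.714*c^4 + 6.6736*c^3 - 10.8622*c^2 + 9.6518*c - 2.7838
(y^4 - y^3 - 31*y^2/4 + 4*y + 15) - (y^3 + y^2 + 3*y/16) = y^4 - 2*y^3 - 35*y^2/4 + 61*y/16 + 15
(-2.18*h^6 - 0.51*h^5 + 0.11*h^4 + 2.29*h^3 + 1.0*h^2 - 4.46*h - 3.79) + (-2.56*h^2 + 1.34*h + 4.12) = -2.18*h^6 - 0.51*h^5 + 0.11*h^4 + 2.29*h^3 - 1.56*h^2 - 3.12*h + 0.33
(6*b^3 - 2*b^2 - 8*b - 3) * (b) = 6*b^4 - 2*b^3 - 8*b^2 - 3*b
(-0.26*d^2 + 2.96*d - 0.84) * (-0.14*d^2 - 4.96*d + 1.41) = 0.0364*d^4 + 0.8752*d^3 - 14.9306*d^2 + 8.34*d - 1.1844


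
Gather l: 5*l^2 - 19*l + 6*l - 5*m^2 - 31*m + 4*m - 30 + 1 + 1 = 5*l^2 - 13*l - 5*m^2 - 27*m - 28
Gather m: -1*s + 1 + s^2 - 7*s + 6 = s^2 - 8*s + 7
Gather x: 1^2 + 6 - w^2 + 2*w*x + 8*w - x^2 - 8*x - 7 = -w^2 + 8*w - x^2 + x*(2*w - 8)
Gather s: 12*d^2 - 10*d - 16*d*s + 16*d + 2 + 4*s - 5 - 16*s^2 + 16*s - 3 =12*d^2 + 6*d - 16*s^2 + s*(20 - 16*d) - 6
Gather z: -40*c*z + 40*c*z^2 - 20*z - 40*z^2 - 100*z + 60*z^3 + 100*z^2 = 60*z^3 + z^2*(40*c + 60) + z*(-40*c - 120)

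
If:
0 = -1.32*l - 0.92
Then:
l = -0.70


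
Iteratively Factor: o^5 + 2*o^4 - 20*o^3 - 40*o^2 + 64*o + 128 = (o - 2)*(o^4 + 4*o^3 - 12*o^2 - 64*o - 64) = (o - 2)*(o + 4)*(o^3 - 12*o - 16) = (o - 2)*(o + 2)*(o + 4)*(o^2 - 2*o - 8) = (o - 4)*(o - 2)*(o + 2)*(o + 4)*(o + 2)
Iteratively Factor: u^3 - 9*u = (u - 3)*(u^2 + 3*u) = u*(u - 3)*(u + 3)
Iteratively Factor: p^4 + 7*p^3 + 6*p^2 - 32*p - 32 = (p + 4)*(p^3 + 3*p^2 - 6*p - 8) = (p - 2)*(p + 4)*(p^2 + 5*p + 4) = (p - 2)*(p + 4)^2*(p + 1)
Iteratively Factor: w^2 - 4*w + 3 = (w - 3)*(w - 1)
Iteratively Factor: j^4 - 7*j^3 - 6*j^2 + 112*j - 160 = (j - 5)*(j^3 - 2*j^2 - 16*j + 32) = (j - 5)*(j - 4)*(j^2 + 2*j - 8) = (j - 5)*(j - 4)*(j - 2)*(j + 4)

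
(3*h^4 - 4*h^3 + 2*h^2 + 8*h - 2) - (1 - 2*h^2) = 3*h^4 - 4*h^3 + 4*h^2 + 8*h - 3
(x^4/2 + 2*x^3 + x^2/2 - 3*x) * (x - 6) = x^5/2 - x^4 - 23*x^3/2 - 6*x^2 + 18*x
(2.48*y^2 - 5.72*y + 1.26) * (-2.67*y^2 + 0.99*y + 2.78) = -6.6216*y^4 + 17.7276*y^3 - 2.1326*y^2 - 14.6542*y + 3.5028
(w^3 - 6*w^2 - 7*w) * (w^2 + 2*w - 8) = w^5 - 4*w^4 - 27*w^3 + 34*w^2 + 56*w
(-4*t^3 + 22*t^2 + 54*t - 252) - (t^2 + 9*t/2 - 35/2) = -4*t^3 + 21*t^2 + 99*t/2 - 469/2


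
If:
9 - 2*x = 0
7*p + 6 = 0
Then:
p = -6/7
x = 9/2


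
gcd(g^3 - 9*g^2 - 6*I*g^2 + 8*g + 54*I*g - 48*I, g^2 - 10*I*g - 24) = g - 6*I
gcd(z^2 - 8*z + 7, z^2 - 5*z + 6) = 1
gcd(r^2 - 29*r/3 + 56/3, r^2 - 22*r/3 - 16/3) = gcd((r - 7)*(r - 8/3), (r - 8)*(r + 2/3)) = 1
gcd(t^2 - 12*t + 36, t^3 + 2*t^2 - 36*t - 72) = t - 6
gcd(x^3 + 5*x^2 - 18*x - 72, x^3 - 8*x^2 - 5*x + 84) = x^2 - x - 12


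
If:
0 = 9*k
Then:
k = 0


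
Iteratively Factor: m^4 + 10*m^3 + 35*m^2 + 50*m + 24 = (m + 4)*(m^3 + 6*m^2 + 11*m + 6) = (m + 3)*(m + 4)*(m^2 + 3*m + 2) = (m + 2)*(m + 3)*(m + 4)*(m + 1)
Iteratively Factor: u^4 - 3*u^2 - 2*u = (u - 2)*(u^3 + 2*u^2 + u) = (u - 2)*(u + 1)*(u^2 + u) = (u - 2)*(u + 1)^2*(u)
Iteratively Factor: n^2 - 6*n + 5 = (n - 5)*(n - 1)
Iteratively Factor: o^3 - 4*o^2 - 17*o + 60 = (o - 3)*(o^2 - o - 20) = (o - 5)*(o - 3)*(o + 4)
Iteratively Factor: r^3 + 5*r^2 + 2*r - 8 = (r - 1)*(r^2 + 6*r + 8) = (r - 1)*(r + 2)*(r + 4)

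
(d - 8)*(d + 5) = d^2 - 3*d - 40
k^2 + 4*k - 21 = (k - 3)*(k + 7)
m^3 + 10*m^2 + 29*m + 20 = (m + 1)*(m + 4)*(m + 5)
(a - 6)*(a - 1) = a^2 - 7*a + 6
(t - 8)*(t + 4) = t^2 - 4*t - 32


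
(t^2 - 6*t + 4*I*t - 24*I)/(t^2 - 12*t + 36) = (t + 4*I)/(t - 6)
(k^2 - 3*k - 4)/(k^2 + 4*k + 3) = (k - 4)/(k + 3)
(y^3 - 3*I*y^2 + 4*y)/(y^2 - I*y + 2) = y*(y - 4*I)/(y - 2*I)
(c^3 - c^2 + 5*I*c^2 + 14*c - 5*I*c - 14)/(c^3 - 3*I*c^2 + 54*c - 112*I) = (c - 1)/(c - 8*I)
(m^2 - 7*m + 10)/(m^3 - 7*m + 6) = (m - 5)/(m^2 + 2*m - 3)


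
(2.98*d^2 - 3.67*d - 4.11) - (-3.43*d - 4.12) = 2.98*d^2 - 0.24*d + 0.00999999999999979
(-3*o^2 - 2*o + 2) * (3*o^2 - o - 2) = -9*o^4 - 3*o^3 + 14*o^2 + 2*o - 4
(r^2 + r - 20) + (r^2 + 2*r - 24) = 2*r^2 + 3*r - 44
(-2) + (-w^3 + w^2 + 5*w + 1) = -w^3 + w^2 + 5*w - 1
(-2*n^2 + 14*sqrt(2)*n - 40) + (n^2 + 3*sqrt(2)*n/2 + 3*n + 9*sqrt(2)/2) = -n^2 + 3*n + 31*sqrt(2)*n/2 - 40 + 9*sqrt(2)/2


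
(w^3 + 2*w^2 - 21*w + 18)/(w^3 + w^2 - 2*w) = (w^2 + 3*w - 18)/(w*(w + 2))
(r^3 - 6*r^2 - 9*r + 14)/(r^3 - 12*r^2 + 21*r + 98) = (r - 1)/(r - 7)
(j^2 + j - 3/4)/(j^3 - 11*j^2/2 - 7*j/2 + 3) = (j + 3/2)/(j^2 - 5*j - 6)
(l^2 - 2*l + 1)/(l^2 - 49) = (l^2 - 2*l + 1)/(l^2 - 49)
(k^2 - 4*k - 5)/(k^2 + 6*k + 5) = (k - 5)/(k + 5)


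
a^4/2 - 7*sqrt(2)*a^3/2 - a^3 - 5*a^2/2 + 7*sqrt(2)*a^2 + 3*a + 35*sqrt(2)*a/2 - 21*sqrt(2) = (a/2 + 1)*(a - 3)*(a - 1)*(a - 7*sqrt(2))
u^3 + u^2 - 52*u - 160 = (u - 8)*(u + 4)*(u + 5)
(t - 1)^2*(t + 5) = t^3 + 3*t^2 - 9*t + 5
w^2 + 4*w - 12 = (w - 2)*(w + 6)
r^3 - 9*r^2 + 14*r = r*(r - 7)*(r - 2)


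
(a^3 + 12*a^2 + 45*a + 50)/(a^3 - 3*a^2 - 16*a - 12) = (a^2 + 10*a + 25)/(a^2 - 5*a - 6)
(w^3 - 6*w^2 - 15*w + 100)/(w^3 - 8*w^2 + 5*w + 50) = (w + 4)/(w + 2)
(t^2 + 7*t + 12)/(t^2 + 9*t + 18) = (t + 4)/(t + 6)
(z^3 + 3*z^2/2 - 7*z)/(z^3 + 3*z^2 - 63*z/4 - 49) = 2*z*(z - 2)/(2*z^2 - z - 28)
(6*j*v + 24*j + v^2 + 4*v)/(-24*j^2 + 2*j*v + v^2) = (v + 4)/(-4*j + v)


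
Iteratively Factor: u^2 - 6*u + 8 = (u - 4)*(u - 2)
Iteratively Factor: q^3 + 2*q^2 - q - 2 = (q - 1)*(q^2 + 3*q + 2) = (q - 1)*(q + 1)*(q + 2)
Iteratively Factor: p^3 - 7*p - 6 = (p + 1)*(p^2 - p - 6) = (p + 1)*(p + 2)*(p - 3)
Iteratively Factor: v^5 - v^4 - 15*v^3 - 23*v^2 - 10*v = (v + 2)*(v^4 - 3*v^3 - 9*v^2 - 5*v) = (v + 1)*(v + 2)*(v^3 - 4*v^2 - 5*v) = (v + 1)^2*(v + 2)*(v^2 - 5*v) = (v - 5)*(v + 1)^2*(v + 2)*(v)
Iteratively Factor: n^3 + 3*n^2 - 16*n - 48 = (n - 4)*(n^2 + 7*n + 12) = (n - 4)*(n + 3)*(n + 4)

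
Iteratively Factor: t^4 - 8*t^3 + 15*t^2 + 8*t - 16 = (t - 4)*(t^3 - 4*t^2 - t + 4) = (t - 4)*(t + 1)*(t^2 - 5*t + 4) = (t - 4)^2*(t + 1)*(t - 1)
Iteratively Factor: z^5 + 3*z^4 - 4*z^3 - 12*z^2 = (z)*(z^4 + 3*z^3 - 4*z^2 - 12*z) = z*(z + 2)*(z^3 + z^2 - 6*z) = z*(z - 2)*(z + 2)*(z^2 + 3*z) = z^2*(z - 2)*(z + 2)*(z + 3)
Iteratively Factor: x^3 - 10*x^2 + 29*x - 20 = (x - 5)*(x^2 - 5*x + 4) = (x - 5)*(x - 4)*(x - 1)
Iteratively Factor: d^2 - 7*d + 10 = (d - 5)*(d - 2)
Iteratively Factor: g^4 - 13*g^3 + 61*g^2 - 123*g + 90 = (g - 3)*(g^3 - 10*g^2 + 31*g - 30) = (g - 3)^2*(g^2 - 7*g + 10) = (g - 5)*(g - 3)^2*(g - 2)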